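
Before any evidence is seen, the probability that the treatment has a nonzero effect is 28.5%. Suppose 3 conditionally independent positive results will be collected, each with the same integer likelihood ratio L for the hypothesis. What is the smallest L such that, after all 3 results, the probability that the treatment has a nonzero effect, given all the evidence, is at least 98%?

Prior odds = 0.285/0.715 = 57/143.
Target odds = 0.98/0.02 = 49.
Need L³ ≥ 49 ÷ (57/143) = 7007/57.
4³ = 64 < 7007/57 ≤ 125 = 5³, so L = 5.

5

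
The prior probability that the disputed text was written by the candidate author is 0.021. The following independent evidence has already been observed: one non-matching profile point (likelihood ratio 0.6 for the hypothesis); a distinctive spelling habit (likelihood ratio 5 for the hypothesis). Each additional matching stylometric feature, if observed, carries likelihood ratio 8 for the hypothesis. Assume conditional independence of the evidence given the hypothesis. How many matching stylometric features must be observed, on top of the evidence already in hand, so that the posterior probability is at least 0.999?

5

Prior odds = 0.021/0.979 = 21/979.
Combined Bayes factor of the evidence already in hand = 0.6 × 5 = 3.
Odds after that evidence = (21/979) × 3 = 63/979.
Target odds = 0.999/0.001 = 999.
Need 8ⁿ ≥ 999 ÷ (63/979) = 108669/7.
8⁴ = 4096 falls short of 108669/7 but 8⁵ = 32768 reaches it, so n = 5.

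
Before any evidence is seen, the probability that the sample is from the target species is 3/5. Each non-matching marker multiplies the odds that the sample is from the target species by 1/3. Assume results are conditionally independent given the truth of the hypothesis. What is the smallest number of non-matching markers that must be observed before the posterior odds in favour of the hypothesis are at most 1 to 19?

Prior odds = 0.6/0.4 = 1.5.
Likelihood ratio per non-matching marker = 1/3.
Target odds = 1/19.
Require (1/3)ⁿ ≤ 1/19 ÷ 1.5 = 2/57.
(1/3)³ = 1/27 is still above 2/57 but (1/3)⁴ = 1/81 is at or below it, so n = 4.

4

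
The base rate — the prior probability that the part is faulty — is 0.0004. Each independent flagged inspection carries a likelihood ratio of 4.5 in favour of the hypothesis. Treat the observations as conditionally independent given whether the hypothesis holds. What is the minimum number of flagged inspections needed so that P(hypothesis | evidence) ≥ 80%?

Prior odds = 0.0004/0.9996 = 1/2499.
Likelihood ratio per flagged inspection = 4.5.
Target odds: 0.8 ÷ 0.2 = 4.
Require 4.5ⁿ ≥ 4 ÷ (1/2499) = 9996.
4.5⁶ = 8303.765625 falls short of 9996 but 4.5⁷ = 4782969/128 reaches it, so n = 7.

7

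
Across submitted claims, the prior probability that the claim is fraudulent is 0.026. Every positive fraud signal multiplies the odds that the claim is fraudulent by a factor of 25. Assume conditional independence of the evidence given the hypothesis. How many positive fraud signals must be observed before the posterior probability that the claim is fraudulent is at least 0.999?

Prior odds: 0.026 ÷ 0.974 = 13/487.
Likelihood ratio per positive fraud signal = 25.
Target odds: 0.999 ÷ 0.001 = 999.
Require 25ⁿ ≥ 999 ÷ (13/487) = 486513/13.
25³ = 15625 falls short of 486513/13 but 25⁴ = 390625 reaches it, so n = 4.

4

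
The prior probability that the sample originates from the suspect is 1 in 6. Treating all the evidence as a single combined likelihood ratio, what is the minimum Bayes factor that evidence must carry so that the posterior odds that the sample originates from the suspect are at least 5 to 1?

25

Prior odds = (1/6)/(5/6) = 0.2.
Target odds = 5.
Required Bayes factor = 5 ÷ 0.2 = 25.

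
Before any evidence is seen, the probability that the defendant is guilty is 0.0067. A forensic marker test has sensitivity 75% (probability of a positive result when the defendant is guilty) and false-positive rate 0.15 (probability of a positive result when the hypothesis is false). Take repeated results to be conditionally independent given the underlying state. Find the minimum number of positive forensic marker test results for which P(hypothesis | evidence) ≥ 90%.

Prior odds = 0.0067/0.9933 = 67/9933.
Likelihood ratio of a positive result = 0.75/0.15 = 5.
Target odds: 0.9 ÷ 0.1 = 9.
Need (67/9933) × 5ⁿ ≥ 9, i.e. 5ⁿ ≥ 89397/67.
5⁴ = 625 falls short of 89397/67 but 5⁵ = 3125 reaches it, so n = 5.

5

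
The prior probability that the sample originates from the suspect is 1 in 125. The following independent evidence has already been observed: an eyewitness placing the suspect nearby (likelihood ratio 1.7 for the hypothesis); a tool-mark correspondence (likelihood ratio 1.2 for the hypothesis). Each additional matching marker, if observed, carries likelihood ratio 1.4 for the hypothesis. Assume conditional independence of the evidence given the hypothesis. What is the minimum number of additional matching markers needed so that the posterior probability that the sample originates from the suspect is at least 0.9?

Prior odds = 0.008/0.992 = 1/124.
Combined Bayes factor of the evidence already in hand = 1.7 × 1.2 = 2.04.
Odds after that evidence = (1/124) × 2.04 = 51/3100.
Target odds = 0.9/0.1 = 9.
Need 1.4ⁿ ≥ 9 ÷ (51/3100) = 9300/17.
1.4¹⁸ ≈426.879 falls short of 9300/17 but 1.4¹⁹ ≈597.63 reaches it, so n = 19.

19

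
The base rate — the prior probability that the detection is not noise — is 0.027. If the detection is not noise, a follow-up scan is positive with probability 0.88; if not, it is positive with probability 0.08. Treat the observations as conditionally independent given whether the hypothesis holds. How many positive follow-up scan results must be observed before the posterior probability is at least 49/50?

4

Prior odds: 0.027 ÷ 0.973 = 27/973.
Likelihood ratio of a positive = 0.88/0.08 = 11.
Target odds: 0.98 ÷ 0.02 = 49.
Require 11ⁿ ≥ 49 ÷ (27/973) = 47677/27.
11³ = 1331 falls short of 47677/27 but 11⁴ = 14641 reaches it, so n = 4.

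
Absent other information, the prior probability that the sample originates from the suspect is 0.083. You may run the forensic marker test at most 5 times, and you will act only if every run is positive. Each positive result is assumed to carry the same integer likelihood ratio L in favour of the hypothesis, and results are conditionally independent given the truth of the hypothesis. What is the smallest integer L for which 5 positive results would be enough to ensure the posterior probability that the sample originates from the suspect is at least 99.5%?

Prior odds = 0.083/0.917 = 83/917.
Target odds = 0.995/0.005 = 199.
Need L⁵ ≥ 199 ÷ (83/917) = 182483/83.
4⁵ = 1024 < 182483/83 ≤ 3125 = 5⁵, so L = 5.

5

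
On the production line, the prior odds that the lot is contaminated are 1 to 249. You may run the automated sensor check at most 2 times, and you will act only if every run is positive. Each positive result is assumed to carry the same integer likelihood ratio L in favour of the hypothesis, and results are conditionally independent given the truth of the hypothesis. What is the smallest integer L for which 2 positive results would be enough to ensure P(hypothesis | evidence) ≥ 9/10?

Prior odds = 1/249.
Target odds = 0.9/0.1 = 9.
Need L² ≥ 9 ÷ (1/249) = 2241.
47² = 2209 < 2241 ≤ 2304 = 48², so L = 48.

48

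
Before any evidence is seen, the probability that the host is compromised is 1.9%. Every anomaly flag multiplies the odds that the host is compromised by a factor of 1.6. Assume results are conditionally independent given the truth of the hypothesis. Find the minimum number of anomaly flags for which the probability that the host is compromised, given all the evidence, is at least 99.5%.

Prior odds = 0.019/0.981 = 19/981.
Likelihood ratio per anomaly flag = 1.6.
Target odds: 0.995 ÷ 0.005 = 199.
Require 1.6ⁿ ≥ 199 ÷ (19/981) = 195219/19.
1.6¹⁹ ≈7555.79 falls short of 195219/19 but 1.6²⁰ ≈12089.3 reaches it, so n = 20.

20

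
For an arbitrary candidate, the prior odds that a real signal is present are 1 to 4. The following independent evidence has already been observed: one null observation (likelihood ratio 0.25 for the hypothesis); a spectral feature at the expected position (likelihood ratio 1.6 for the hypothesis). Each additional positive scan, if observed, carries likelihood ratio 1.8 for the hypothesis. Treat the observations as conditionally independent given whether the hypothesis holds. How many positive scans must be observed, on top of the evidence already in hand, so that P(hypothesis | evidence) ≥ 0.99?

12

Prior odds = 0.25.
Combined Bayes factor of the evidence already in hand = 0.25 × 1.6 = 0.4.
Odds after that evidence = 0.25 × 0.4 = 0.1.
Target odds = 0.99/0.01 = 99.
Need 1.8ⁿ ≥ 99 ÷ 0.1 = 990.
1.8¹¹ ≈642.684 falls short of 990 but 1.8¹² ≈1156.83 reaches it, so n = 12.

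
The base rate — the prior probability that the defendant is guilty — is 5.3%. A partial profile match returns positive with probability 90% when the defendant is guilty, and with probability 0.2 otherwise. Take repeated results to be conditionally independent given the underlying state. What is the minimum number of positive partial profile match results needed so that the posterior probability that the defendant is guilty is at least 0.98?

Prior odds: 0.053 ÷ 0.947 = 53/947.
Likelihood ratio of a positive result = 0.9/0.2 = 4.5.
Target posterior odds = 0.98/0.02 = 49.
Require 4.5ⁿ ≥ 49 ÷ (53/947) = 46403/53.
4.5⁴ = 410.0625 falls short of 46403/53 but 4.5⁵ = 1845.28125 reaches it, so n = 5.

5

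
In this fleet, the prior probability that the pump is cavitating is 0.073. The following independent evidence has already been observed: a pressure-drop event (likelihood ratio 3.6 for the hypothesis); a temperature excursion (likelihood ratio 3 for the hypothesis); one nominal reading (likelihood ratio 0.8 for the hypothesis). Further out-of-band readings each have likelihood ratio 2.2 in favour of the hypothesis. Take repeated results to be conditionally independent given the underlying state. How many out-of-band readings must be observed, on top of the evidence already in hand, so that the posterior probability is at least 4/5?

Prior odds = 0.073/0.927 = 73/927.
Combined Bayes factor of the evidence already in hand = 3.6 × 3 × 0.8 = 8.64.
Odds after that evidence = (73/927) × 8.64 = 1752/2575.
Target odds = 0.8/0.2 = 4.
Need 2.2ⁿ ≥ 4 ÷ (1752/2575) = 2575/438.
2.2² = 4.84 falls short of 2575/438 but 2.2³ = 10.648 reaches it, so n = 3.

3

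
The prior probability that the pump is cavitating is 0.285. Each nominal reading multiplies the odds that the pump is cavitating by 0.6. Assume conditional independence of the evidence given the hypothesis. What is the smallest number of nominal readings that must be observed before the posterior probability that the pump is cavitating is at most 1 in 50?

Prior odds = 0.285/0.715 = 57/143.
Likelihood ratio per nominal reading = 0.6.
Target posterior odds = 0.02/0.98 = 1/49.
Need (57/143) × 0.6ⁿ ≤ 1/49, i.e. 0.6ⁿ ≤ 143/2793.
0.6⁵ = 0.07776 is still above 143/2793 but 0.6⁶ = 729/15625 is at or below it, so n = 6.

6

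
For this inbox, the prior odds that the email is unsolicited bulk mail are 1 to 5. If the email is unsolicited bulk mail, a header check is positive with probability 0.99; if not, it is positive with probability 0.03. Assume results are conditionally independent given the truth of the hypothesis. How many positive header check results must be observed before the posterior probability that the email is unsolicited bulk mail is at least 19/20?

Prior odds = 0.2.
Likelihood ratio of a positive = 0.99/0.03 = 33.
Target posterior odds = 0.95/0.05 = 19.
Need 0.2 × 33ⁿ ≥ 19, i.e. 33ⁿ ≥ 95.
33¹ = 33 falls short of 95 but 33² = 1089 reaches it, so n = 2.

2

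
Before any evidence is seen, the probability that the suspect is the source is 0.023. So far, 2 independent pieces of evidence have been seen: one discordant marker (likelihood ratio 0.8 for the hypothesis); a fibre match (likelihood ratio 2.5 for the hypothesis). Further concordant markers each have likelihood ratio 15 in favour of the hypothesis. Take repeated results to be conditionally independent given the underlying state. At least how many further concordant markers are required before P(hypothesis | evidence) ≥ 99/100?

3

Prior odds = 0.023/0.977 = 23/977.
Combined Bayes factor of the evidence already in hand = 0.8 × 2.5 = 2.
Odds after that evidence = (23/977) × 2 = 46/977.
Target odds = 0.99/0.01 = 99.
Need 15ⁿ ≥ 99 ÷ (46/977) = 96723/46.
15² = 225 falls short of 96723/46 but 15³ = 3375 reaches it, so n = 3.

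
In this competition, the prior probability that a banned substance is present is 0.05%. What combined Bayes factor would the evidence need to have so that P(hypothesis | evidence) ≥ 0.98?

97951

Prior odds = 0.0005/0.9995 = 1/1999.
Target odds = 0.98/0.02 = 49.
Required Bayes factor = 49 ÷ (1/1999) = 97951.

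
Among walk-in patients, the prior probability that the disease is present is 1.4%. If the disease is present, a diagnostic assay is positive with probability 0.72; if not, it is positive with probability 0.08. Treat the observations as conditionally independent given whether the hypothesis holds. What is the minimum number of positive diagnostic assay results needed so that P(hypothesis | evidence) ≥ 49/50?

Prior odds = 0.014/0.986 = 7/493.
Likelihood ratio of a positive = 0.72/0.08 = 9.
Target posterior odds = 0.98/0.02 = 49.
Need (7/493) × 9ⁿ ≥ 49, i.e. 9ⁿ ≥ 3451.
9³ = 729 falls short of 3451 but 9⁴ = 6561 reaches it, so n = 4.

4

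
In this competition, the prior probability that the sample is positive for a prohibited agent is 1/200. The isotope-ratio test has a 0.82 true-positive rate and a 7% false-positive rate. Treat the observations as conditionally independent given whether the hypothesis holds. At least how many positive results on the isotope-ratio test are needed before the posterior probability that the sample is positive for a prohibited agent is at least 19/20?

Prior odds: 0.005 ÷ 0.995 = 1/199.
Likelihood ratio of a positive result = 0.82/0.07 = 82/7.
Target odds: 0.95 ÷ 0.05 = 19.
Need (1/199) × (82/7)ⁿ ≥ 19, i.e. (82/7)ⁿ ≥ 3781.
(82/7)³ = 551368/343 falls short of 3781 but (82/7)⁴ = 45212176/2401 reaches it, so n = 4.

4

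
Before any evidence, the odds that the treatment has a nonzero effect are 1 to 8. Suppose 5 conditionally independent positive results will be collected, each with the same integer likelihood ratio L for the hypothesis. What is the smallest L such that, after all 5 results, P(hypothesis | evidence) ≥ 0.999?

7

Prior odds = 0.125.
Target odds = 0.999/0.001 = 999.
Need L⁵ ≥ 999 ÷ 0.125 = 7992.
6⁵ = 7776 < 7992 ≤ 16807 = 7⁵, so L = 7.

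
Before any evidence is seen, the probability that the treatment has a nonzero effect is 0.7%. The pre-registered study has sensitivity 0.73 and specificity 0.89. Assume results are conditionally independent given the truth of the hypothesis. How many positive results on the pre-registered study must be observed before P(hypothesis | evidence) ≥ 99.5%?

6

Prior odds = 0.007/0.993 = 7/993.
False-positive rate = 1 − 0.89 = 0.11; likelihood ratio of a positive = 0.73/0.11 = 73/11.
Target odds: 0.995 ÷ 0.005 = 199.
Require (73/11)ⁿ ≥ 199 ÷ (7/993) = 197607/7.
(73/11)⁵ ≈12872.1 falls short of 197607/7 but (73/11)⁶ ≈85424.2 reaches it, so n = 6.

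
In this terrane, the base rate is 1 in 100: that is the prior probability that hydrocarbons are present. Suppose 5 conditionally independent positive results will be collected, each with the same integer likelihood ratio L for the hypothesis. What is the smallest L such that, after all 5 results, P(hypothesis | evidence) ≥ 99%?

7

Prior odds = 0.01/0.99 = 1/99.
Target odds = 0.99/0.01 = 99.
Need L⁵ ≥ 99 ÷ (1/99) = 9801.
6⁵ = 7776 < 9801 ≤ 16807 = 7⁵, so L = 7.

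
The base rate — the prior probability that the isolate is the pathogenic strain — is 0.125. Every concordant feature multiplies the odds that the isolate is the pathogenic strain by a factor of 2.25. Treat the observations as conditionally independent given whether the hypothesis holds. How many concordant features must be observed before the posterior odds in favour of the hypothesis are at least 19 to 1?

7

Prior odds: 0.125 ÷ 0.875 = 1/7.
Likelihood ratio per concordant feature = 2.25.
Target odds = 19.
Require 2.25ⁿ ≥ 19 ÷ (1/7) = 133.
2.25⁶ = 531441/4096 falls short of 133 but 2.25⁷ = 4782969/16384 reaches it, so n = 7.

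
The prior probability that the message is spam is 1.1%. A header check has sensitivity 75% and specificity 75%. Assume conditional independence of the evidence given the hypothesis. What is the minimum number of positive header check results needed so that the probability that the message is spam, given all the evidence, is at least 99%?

Prior odds = 0.011/0.989 = 11/989.
False-positive rate = 1 − 0.75 = 0.25; likelihood ratio of a positive = 0.75/0.25 = 3.
Target posterior odds = 0.99/0.01 = 99.
Need (11/989) × 3ⁿ ≥ 99, i.e. 3ⁿ ≥ 8901.
3⁸ = 6561 falls short of 8901 but 3⁹ = 19683 reaches it, so n = 9.

9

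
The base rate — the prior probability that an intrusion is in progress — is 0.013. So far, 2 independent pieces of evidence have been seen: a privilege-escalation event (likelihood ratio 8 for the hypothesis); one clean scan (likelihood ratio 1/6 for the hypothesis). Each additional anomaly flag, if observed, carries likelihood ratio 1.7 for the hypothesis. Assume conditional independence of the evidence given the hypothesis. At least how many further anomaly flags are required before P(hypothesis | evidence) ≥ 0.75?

Prior odds = 0.013/0.987 = 13/987.
Combined Bayes factor of the evidence already in hand = 8 × (1/6) = 4/3.
Odds after that evidence = (13/987) × 4/3 = 52/2961.
Target odds = 0.75/0.25 = 3.
Need 1.7ⁿ ≥ 3 ÷ (52/2961) = 8883/52.
1.7⁹ ≈118.588 falls short of 8883/52 but 1.7¹⁰ ≈201.599 reaches it, so n = 10.

10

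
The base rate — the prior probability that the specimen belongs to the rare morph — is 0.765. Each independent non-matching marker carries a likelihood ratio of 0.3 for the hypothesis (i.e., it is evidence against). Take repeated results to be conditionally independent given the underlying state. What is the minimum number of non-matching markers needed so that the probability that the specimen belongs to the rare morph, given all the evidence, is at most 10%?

Prior odds = 0.765/0.235 = 153/47.
Likelihood ratio per non-matching marker = 0.3.
Target posterior odds = 0.1/0.9 = 1/9.
Require 0.3ⁿ ≤ 1/9 ÷ (153/47) = 47/1377.
0.3² = 0.09 is still above 47/1377 but 0.3³ = 0.027 is at or below it, so n = 3.

3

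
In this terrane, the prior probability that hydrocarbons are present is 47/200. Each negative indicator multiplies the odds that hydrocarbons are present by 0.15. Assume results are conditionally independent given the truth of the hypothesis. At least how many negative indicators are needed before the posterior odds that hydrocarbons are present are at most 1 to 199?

3

Prior odds = 0.235/0.765 = 47/153.
Likelihood ratio per negative indicator = 0.15.
Target odds = 1/199.
Need (47/153) × 0.15ⁿ ≤ 1/199, i.e. 0.15ⁿ ≤ 153/9353.
0.15² = 0.0225 is still above 153/9353 but 0.15³ = 0.003375 is at or below it, so n = 3.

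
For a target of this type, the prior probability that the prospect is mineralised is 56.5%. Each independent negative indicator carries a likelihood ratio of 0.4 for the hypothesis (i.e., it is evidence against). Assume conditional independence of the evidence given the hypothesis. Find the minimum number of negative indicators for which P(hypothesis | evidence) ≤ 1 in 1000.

8

Prior odds: 0.565 ÷ 0.435 = 113/87.
Likelihood ratio per negative indicator = 0.4.
Target posterior odds = 0.001/0.999 = 1/999.
Require 0.4ⁿ ≤ 1/999 ÷ (113/87) = 29/37629.
0.4⁷ = 128/78125 is still above 29/37629 but 0.4⁸ = 256/390625 is at or below it, so n = 8.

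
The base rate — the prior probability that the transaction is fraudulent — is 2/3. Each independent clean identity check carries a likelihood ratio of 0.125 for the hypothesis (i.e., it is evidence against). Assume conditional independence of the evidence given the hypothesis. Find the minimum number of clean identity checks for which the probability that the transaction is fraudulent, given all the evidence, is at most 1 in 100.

3

Prior odds: (2/3) ÷ (1/3) = 2.
Likelihood ratio per clean identity check = 0.125.
Target posterior odds = 0.01/0.99 = 1/99.
Need 2 × 0.125ⁿ ≤ 1/99, i.e. 0.125ⁿ ≤ 1/198.
0.125² = 0.015625 is still above 1/198 but 0.125³ = 0.001953125 is at or below it, so n = 3.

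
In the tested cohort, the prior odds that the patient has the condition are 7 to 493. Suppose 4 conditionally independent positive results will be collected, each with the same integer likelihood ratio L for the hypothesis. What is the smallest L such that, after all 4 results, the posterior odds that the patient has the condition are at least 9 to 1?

Prior odds = 7/493.
Target odds = 9.
Need L⁴ ≥ 9 ÷ (7/493) = 4437/7.
5⁴ = 625 < 4437/7 ≤ 1296 = 6⁴, so L = 6.

6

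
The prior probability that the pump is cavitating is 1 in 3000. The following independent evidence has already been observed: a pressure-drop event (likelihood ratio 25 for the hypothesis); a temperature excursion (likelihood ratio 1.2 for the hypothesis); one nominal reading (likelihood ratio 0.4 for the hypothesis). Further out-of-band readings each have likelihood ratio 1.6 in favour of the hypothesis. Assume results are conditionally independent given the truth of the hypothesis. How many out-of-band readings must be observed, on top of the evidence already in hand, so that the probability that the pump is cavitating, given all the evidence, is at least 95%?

Prior odds = (1/3000)/(2999/3000) = 1/2999.
Combined Bayes factor of the evidence already in hand = 25 × 1.2 × 0.4 = 12.
Odds after that evidence = (1/2999) × 12 = 12/2999.
Target odds = 0.95/0.05 = 19.
Need 1.6ⁿ ≥ 19 ÷ (12/2999) = 56981/12.
1.6¹⁸ ≈4722.37 falls short of 56981/12 but 1.6¹⁹ ≈7555.79 reaches it, so n = 19.

19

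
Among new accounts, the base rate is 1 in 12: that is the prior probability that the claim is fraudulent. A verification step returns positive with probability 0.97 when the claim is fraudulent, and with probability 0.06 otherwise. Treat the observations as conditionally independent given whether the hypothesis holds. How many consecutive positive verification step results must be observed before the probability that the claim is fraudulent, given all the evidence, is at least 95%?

2

Prior odds: (1/12) ÷ (11/12) = 1/11.
Likelihood ratio of a positive result = 0.97/0.06 = 97/6.
Target odds: 0.95 ÷ 0.05 = 19.
Require (97/6)ⁿ ≥ 19 ÷ (1/11) = 209.
(97/6)¹ = 97/6 falls short of 209 but (97/6)² = 9409/36 reaches it, so n = 2.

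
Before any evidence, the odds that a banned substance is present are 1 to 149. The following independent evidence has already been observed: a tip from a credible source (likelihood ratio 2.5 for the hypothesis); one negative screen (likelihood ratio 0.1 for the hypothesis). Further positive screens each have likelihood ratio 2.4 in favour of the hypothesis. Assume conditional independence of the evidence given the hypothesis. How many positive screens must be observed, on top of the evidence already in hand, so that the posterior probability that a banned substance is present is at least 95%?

11

Prior odds = 1/149.
Combined Bayes factor of the evidence already in hand = 2.5 × 0.1 = 0.25.
Odds after that evidence = (1/149) × 0.25 = 1/596.
Target odds = 0.95/0.05 = 19.
Need 2.4ⁿ ≥ 19 ÷ (1/596) = 11324.
2.4¹⁰ ≈6340.34 falls short of 11324 but 2.4¹¹ ≈15216.8 reaches it, so n = 11.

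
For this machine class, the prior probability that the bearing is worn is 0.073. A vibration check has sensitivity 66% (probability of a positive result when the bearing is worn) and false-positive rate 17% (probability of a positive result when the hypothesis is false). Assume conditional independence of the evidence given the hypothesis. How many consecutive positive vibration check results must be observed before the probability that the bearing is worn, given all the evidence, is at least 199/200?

6

Prior odds = 0.073/0.927 = 73/927.
Likelihood ratio of a positive result = 0.66/0.17 = 66/17.
Target posterior odds = 0.995/0.005 = 199.
Require (66/17)ⁿ ≥ 199 ÷ (73/927) = 184473/73.
(66/17)⁵ ≈882.013 falls short of 184473/73 but (66/17)⁶ ≈3424.29 reaches it, so n = 6.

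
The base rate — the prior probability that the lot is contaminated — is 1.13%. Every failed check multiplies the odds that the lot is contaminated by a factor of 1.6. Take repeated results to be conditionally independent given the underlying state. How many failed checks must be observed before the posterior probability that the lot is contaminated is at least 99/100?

20

Prior odds: 0.0113 ÷ 0.9887 = 113/9887.
Likelihood ratio per failed check = 1.6.
Target odds: 0.99 ÷ 0.01 = 99.
Need (113/9887) × 1.6ⁿ ≥ 99, i.e. 1.6ⁿ ≥ 978813/113.
1.6¹⁹ ≈7555.79 falls short of 978813/113 but 1.6²⁰ ≈12089.3 reaches it, so n = 20.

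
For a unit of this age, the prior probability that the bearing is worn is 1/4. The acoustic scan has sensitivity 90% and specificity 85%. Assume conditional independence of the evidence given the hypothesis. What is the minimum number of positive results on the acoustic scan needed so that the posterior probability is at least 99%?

4

Prior odds: 0.25 ÷ 0.75 = 1/3.
False-positive rate = 1 − 0.85 = 0.15; likelihood ratio of a positive = 0.9/0.15 = 6.
Target odds: 0.99 ÷ 0.01 = 99.
Need (1/3) × 6ⁿ ≥ 99, i.e. 6ⁿ ≥ 297.
6³ = 216 falls short of 297 but 6⁴ = 1296 reaches it, so n = 4.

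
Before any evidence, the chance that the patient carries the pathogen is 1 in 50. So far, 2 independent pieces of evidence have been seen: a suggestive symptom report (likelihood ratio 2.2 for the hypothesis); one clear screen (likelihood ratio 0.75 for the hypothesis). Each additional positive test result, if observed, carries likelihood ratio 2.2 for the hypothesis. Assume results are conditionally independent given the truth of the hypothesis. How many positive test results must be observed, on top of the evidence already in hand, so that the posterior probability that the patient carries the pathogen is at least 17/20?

7

Prior odds = 0.02/0.98 = 1/49.
Combined Bayes factor of the evidence already in hand = 2.2 × 0.75 = 1.65.
Odds after that evidence = (1/49) × 1.65 = 33/980.
Target odds = 0.85/0.15 = 17/3.
Need 2.2ⁿ ≥ 17/3 ÷ (33/980) = 16660/99.
2.2⁶ = 1771561/15625 falls short of 16660/99 but 2.2⁷ = 19487171/78125 reaches it, so n = 7.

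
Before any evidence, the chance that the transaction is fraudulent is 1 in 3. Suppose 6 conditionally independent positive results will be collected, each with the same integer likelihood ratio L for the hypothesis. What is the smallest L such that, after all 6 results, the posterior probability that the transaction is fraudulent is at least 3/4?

Prior odds = (1/3)/(2/3) = 0.5.
Target odds = 0.75/0.25 = 3.
Need L⁶ ≥ 3 ÷ 0.5 = 6.
1⁶ = 1 < 6 ≤ 64 = 2⁶, so L = 2.

2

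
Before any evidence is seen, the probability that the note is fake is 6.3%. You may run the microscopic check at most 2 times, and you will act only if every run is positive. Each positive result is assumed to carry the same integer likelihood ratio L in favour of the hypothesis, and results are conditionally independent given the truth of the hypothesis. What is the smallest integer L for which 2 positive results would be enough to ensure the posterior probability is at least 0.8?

Prior odds = 0.063/0.937 = 63/937.
Target odds = 0.8/0.2 = 4.
Need L² ≥ 4 ÷ (63/937) = 3748/63.
7² = 49 < 3748/63 ≤ 64 = 8², so L = 8.

8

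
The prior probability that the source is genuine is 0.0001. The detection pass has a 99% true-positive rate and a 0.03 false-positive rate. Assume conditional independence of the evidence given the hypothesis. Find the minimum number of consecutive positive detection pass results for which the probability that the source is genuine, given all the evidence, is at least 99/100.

Prior odds: 0.0001 ÷ 0.9999 = 1/9999.
Likelihood ratio of a positive result = 0.99/0.03 = 33.
Target odds: 0.99 ÷ 0.01 = 99.
Need (1/9999) × 33ⁿ ≥ 99, i.e. 33ⁿ ≥ 989901.
33³ = 35937 falls short of 989901 but 33⁴ = 1185921 reaches it, so n = 4.

4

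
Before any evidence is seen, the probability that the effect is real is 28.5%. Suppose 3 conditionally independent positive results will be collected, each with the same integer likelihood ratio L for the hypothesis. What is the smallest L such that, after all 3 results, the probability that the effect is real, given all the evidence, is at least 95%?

Prior odds = 0.285/0.715 = 57/143.
Target odds = 0.95/0.05 = 19.
Need L³ ≥ 19 ÷ (57/143) = 143/3.
3³ = 27 < 143/3 ≤ 64 = 4³, so L = 4.

4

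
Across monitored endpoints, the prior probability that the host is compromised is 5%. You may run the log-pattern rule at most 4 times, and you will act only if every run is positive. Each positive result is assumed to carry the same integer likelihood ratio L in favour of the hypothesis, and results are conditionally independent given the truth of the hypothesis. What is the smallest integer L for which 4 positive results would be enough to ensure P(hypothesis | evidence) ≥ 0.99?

Prior odds = 0.05/0.95 = 1/19.
Target odds = 0.99/0.01 = 99.
Need L⁴ ≥ 99 ÷ (1/19) = 1881.
6⁴ = 1296 < 1881 ≤ 2401 = 7⁴, so L = 7.

7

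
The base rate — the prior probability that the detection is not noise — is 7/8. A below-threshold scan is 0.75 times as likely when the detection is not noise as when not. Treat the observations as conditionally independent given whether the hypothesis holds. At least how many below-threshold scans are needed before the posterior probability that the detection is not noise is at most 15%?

Prior odds = 0.875/0.125 = 7.
Likelihood ratio per below-threshold scan = 0.75.
Target posterior odds = 0.15/0.85 = 3/17.
Require 0.75ⁿ ≤ 3/17 ÷ 7 = 3/119.
0.75¹² = 531441/16777216 is still above 3/119 but 0.75¹³ = 1594323/67108864 is at or below it, so n = 13.

13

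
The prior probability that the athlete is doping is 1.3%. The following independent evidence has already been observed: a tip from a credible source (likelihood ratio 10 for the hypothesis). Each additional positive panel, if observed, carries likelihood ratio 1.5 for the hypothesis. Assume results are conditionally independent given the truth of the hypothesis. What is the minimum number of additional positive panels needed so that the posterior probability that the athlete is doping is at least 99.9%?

23

Prior odds = 0.013/0.987 = 13/987.
Bayes factor of the evidence already in hand = 10.
Odds after that evidence = (13/987) × 10 = 130/987.
Target odds = 0.999/0.001 = 999.
Need 1.5ⁿ ≥ 999 ÷ (130/987) = 986013/130.
1.5²² ≈7481.83 falls short of 986013/130 but 1.5²³ ≈11222.7 reaches it, so n = 23.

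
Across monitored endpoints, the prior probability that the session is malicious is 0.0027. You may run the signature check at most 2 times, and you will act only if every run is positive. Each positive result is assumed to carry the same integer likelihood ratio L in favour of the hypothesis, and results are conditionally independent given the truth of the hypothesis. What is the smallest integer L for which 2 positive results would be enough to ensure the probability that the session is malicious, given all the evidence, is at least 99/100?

192

Prior odds = 0.0027/0.9973 = 27/9973.
Target odds = 0.99/0.01 = 99.
Need L² ≥ 99 ÷ (27/9973) = 109703/3.
191² = 36481 < 109703/3 ≤ 36864 = 192², so L = 192.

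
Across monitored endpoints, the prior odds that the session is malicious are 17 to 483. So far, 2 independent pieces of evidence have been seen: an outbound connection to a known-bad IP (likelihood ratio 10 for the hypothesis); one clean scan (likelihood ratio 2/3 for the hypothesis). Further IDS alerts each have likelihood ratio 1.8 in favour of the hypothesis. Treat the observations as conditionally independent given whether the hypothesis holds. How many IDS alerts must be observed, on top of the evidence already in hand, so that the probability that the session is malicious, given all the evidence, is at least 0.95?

Prior odds = 17/483.
Combined Bayes factor of the evidence already in hand = 10 × (2/3) = 20/3.
Odds after that evidence = (17/483) × 20/3 = 340/1449.
Target odds = 0.95/0.05 = 19.
Need 1.8ⁿ ≥ 19 ÷ (340/1449) = 27531/340.
1.8⁷ = 4782969/78125 falls short of 27531/340 but 1.8⁸ = 43046721/390625 reaches it, so n = 8.

8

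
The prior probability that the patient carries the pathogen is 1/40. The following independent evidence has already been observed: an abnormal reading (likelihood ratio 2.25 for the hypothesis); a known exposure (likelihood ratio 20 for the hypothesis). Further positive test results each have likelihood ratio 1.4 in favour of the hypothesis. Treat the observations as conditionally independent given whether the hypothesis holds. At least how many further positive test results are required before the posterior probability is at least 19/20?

9

Prior odds = 0.025/0.975 = 1/39.
Combined Bayes factor of the evidence already in hand = 2.25 × 20 = 45.
Odds after that evidence = (1/39) × 45 = 15/13.
Target odds = 0.95/0.05 = 19.
Need 1.4ⁿ ≥ 19 ÷ (15/13) = 247/15.
1.4⁸ = 5764801/390625 falls short of 247/15 but 1.4⁹ = 40353607/1953125 reaches it, so n = 9.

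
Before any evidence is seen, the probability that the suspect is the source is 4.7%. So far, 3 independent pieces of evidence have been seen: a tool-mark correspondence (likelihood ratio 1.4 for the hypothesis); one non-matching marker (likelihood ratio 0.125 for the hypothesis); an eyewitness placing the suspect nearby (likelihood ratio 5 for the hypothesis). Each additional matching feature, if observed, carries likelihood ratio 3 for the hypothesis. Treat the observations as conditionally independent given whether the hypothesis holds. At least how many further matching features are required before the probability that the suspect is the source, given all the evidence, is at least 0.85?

5

Prior odds = 0.047/0.953 = 47/953.
Combined Bayes factor of the evidence already in hand = 1.4 × 0.125 × 5 = 0.875.
Odds after that evidence = (47/953) × 0.875 = 329/7624.
Target odds = 0.85/0.15 = 17/3.
Need 3ⁿ ≥ 17/3 ÷ (329/7624) = 129608/987.
3⁴ = 81 falls short of 129608/987 but 3⁵ = 243 reaches it, so n = 5.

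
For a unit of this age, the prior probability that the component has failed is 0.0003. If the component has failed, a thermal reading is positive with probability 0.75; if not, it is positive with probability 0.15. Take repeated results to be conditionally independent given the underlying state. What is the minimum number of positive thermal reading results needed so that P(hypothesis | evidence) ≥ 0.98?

8

Prior odds: 0.0003 ÷ 0.9997 = 3/9997.
Likelihood ratio of a positive = 0.75/0.15 = 5.
Target posterior odds = 0.98/0.02 = 49.
Require 5ⁿ ≥ 49 ÷ (3/9997) = 489853/3.
5⁷ = 78125 falls short of 489853/3 but 5⁸ = 390625 reaches it, so n = 8.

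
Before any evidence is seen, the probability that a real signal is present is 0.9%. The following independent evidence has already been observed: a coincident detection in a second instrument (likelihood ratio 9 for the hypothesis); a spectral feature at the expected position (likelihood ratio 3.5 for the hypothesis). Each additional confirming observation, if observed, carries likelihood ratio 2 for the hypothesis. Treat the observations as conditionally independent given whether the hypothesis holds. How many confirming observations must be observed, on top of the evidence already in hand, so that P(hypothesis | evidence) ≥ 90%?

5

Prior odds = 0.009/0.991 = 9/991.
Combined Bayes factor of the evidence already in hand = 9 × 3.5 = 31.5.
Odds after that evidence = (9/991) × 31.5 = 567/1982.
Target odds = 0.9/0.1 = 9.
Need 2ⁿ ≥ 9 ÷ (567/1982) = 1982/63.
2⁴ = 16 falls short of 1982/63 but 2⁵ = 32 reaches it, so n = 5.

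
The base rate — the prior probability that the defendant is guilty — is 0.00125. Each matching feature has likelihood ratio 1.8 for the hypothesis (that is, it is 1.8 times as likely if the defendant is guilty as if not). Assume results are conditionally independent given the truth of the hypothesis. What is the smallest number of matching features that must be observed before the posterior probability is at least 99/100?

20

Prior odds = 0.00125/0.99875 = 1/799.
Likelihood ratio per matching feature = 1.8.
Target odds: 0.99 ÷ 0.01 = 99.
Need (1/799) × 1.8ⁿ ≥ 99, i.e. 1.8ⁿ ≥ 79101.
1.8¹⁹ ≈70823.5 falls short of 79101 but 1.8²⁰ ≈127482 reaches it, so n = 20.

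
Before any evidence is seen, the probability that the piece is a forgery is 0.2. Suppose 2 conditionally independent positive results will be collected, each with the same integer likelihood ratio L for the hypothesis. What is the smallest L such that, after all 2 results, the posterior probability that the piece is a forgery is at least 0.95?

9

Prior odds = 0.2/0.8 = 0.25.
Target odds = 0.95/0.05 = 19.
Need L² ≥ 19 ÷ 0.25 = 76.
8² = 64 < 76 ≤ 81 = 9², so L = 9.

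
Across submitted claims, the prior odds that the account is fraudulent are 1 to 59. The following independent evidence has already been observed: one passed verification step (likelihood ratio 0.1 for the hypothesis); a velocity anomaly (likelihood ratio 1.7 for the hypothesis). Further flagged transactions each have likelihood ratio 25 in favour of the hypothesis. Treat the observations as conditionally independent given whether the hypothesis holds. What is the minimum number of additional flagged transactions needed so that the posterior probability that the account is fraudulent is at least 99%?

4

Prior odds = 1/59.
Combined Bayes factor of the evidence already in hand = 0.1 × 1.7 = 0.17.
Odds after that evidence = (1/59) × 0.17 = 17/5900.
Target odds = 0.99/0.01 = 99.
Need 25ⁿ ≥ 99 ÷ (17/5900) = 584100/17.
25³ = 15625 falls short of 584100/17 but 25⁴ = 390625 reaches it, so n = 4.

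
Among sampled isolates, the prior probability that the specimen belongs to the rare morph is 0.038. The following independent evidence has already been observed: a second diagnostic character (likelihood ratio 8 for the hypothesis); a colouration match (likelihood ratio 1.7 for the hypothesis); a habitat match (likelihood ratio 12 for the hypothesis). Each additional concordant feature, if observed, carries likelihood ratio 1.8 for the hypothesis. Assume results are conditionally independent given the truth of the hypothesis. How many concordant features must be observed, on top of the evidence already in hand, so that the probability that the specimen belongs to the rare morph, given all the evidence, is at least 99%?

5

Prior odds = 0.038/0.962 = 19/481.
Combined Bayes factor of the evidence already in hand = 8 × 1.7 × 12 = 163.2.
Odds after that evidence = (19/481) × 163.2 = 15504/2405.
Target odds = 0.99/0.01 = 99.
Need 1.8ⁿ ≥ 99 ÷ (15504/2405) = 79365/5168.
1.8⁴ = 10.4976 falls short of 79365/5168 but 1.8⁵ = 18.89568 reaches it, so n = 5.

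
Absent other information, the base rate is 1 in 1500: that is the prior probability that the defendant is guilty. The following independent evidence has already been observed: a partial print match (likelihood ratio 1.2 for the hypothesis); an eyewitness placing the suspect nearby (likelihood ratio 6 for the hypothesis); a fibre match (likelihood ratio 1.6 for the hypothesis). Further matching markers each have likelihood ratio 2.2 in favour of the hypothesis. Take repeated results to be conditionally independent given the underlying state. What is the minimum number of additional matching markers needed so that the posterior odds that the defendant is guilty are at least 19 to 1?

Prior odds = (1/1500)/(1499/1500) = 1/1499.
Combined Bayes factor of the evidence already in hand = 1.2 × 6 × 1.6 = 11.52.
Odds after that evidence = (1/1499) × 11.52 = 288/37475.
Target odds = 19.
Need 2.2ⁿ ≥ 19 ÷ (288/37475) = 712025/288.
2.2⁹ ≈1207.27 falls short of 712025/288 but 2.2¹⁰ ≈2655.99 reaches it, so n = 10.

10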